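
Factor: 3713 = 47^1*79^1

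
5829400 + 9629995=15459395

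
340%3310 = 340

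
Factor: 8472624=2^4*3^1*199^1 * 887^1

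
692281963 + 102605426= 794887389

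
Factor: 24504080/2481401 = 2^4*5^1*13^( - 1)*23^(  -  1)*43^( - 1 )*193^( - 1 )*306301^1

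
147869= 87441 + 60428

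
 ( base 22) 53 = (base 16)71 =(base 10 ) 113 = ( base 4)1301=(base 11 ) a3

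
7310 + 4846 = 12156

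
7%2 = 1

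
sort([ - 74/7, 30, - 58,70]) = [-58,-74/7,30,70 ]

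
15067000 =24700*610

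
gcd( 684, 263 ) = 1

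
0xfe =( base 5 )2004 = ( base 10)254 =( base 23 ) b1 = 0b11111110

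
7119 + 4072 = 11191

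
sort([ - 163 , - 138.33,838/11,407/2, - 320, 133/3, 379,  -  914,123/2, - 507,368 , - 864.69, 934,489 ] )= [ - 914,-864.69 , - 507, - 320, - 163, - 138.33,133/3, 123/2, 838/11, 407/2, 368,379 , 489 , 934]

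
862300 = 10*86230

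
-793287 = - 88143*9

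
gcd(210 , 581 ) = 7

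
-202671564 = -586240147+383568583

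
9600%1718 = 1010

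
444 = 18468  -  18024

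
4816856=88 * 54737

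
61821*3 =185463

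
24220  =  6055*4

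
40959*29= 1187811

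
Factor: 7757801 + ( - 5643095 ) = 2114706  =  2^1*3^1*11^1*179^2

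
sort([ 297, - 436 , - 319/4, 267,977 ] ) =[ - 436, - 319/4,267,297,977] 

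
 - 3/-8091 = 1/2697 = 0.00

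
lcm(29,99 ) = 2871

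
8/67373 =8/67373 = 0.00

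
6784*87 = 590208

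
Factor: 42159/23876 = 897/508 = 2^(-2 )*3^1*13^1*23^1*127^(-1)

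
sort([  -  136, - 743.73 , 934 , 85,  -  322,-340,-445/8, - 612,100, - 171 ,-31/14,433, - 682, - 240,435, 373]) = [ -743.73, - 682,  -  612, - 340,  -  322,-240,  -  171,  -  136, - 445/8,  -  31/14, 85, 100, 373,433,435,934]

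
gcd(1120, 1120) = 1120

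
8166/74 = 110 + 13/37 = 110.35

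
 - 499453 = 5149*( - 97)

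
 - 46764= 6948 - 53712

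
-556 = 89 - 645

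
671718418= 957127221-285408803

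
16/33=16/33 = 0.48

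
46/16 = 23/8= 2.88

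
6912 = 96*72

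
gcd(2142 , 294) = 42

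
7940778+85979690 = 93920468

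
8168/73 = 111 + 65/73 =111.89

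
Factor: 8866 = 2^1*11^1 * 13^1 *31^1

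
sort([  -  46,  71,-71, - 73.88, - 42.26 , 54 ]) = [-73.88,-71,- 46, - 42.26 , 54,  71 ]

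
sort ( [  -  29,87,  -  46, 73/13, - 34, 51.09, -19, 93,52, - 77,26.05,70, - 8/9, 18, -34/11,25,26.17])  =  [ - 77, - 46 , - 34, -29, - 19, - 34/11,  -  8/9,73/13,  18, 25,26.05,26.17 , 51.09,52,70,87, 93]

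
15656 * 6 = 93936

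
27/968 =27/968 = 0.03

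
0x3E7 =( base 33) U9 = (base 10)999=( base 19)2EB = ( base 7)2625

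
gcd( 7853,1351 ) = 1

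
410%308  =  102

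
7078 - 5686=1392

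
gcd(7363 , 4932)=1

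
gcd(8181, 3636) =909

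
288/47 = 288/47 = 6.13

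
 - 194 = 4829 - 5023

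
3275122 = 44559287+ - 41284165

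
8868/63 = 2956/21 = 140.76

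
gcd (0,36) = 36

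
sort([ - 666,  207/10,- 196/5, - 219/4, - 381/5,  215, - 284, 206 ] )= [ - 666 , - 284,-381/5, - 219/4, - 196/5,207/10,206,215] 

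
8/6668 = 2/1667= 0.00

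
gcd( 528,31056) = 48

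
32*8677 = 277664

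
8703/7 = 1243 + 2/7 = 1243.29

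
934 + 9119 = 10053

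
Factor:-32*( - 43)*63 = 86688 = 2^5 * 3^2*7^1 * 43^1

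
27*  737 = 19899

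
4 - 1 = 3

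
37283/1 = 37283 = 37283.00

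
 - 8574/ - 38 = 225 + 12/19 = 225.63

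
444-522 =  - 78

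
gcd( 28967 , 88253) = 1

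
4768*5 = 23840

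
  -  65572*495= - 32458140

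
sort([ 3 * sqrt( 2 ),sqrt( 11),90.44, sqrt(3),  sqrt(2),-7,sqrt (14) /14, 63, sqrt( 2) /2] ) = [-7,  sqrt( 14 )/14, sqrt( 2)/2, sqrt(  2),  sqrt( 3 ), sqrt( 11),3*sqrt( 2),  63, 90.44] 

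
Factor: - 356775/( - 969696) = 2^( - 5 )* 3^(-1 )*5^2*7^( - 1) * 13^(-1 )*37^ (-1)*67^1*71^1 = 118925/323232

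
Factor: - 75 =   -  3^1*5^2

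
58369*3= 175107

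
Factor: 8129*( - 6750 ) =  - 2^1*3^3*5^3 * 11^1*739^1 = -54870750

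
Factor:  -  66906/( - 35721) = 118/63=2^1 * 3^(  -  2)*7^ (  -  1)*59^1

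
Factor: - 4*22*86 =-2^4*11^1*43^1  =  - 7568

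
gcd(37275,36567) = 3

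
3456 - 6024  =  -2568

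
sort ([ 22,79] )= [22,79]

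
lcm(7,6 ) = 42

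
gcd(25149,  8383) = 8383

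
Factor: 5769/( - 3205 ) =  - 3^2*5^(-1)=- 9/5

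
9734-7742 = 1992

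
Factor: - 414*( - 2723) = 2^1*3^2 * 7^1 * 23^1*  389^1 = 1127322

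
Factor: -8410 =-2^1*5^1*29^2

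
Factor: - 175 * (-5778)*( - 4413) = -4462204950 = - 2^1*3^4*5^2*7^1*107^1 * 1471^1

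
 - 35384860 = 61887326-97272186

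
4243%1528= 1187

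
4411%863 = 96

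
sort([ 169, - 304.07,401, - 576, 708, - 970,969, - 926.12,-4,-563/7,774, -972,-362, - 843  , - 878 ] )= [ - 972,  -  970,-926.12, - 878,-843,-576,-362, - 304.07,-563/7,  -  4,169,401,708  ,  774,969] 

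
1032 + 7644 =8676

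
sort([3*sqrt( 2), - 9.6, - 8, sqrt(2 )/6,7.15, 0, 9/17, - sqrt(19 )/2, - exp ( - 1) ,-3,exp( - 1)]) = [ - 9.6, - 8,-3,-sqrt( 19 ) /2,-exp( - 1 ), 0, sqrt( 2 ) /6,exp( - 1),9/17,3*sqrt(2 ), 7.15 ]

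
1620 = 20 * 81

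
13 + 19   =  32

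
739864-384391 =355473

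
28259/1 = 28259= 28259.00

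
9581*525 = 5030025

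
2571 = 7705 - 5134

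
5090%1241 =126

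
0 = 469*0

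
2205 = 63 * 35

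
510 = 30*17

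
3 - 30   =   - 27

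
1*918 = 918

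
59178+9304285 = 9363463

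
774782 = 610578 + 164204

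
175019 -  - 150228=325247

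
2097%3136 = 2097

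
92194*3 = 276582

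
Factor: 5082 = 2^1*3^1*7^1 * 11^2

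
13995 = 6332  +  7663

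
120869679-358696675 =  -237826996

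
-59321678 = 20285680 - 79607358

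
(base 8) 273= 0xBB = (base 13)115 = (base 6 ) 511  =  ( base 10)187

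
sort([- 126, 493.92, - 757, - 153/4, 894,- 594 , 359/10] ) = [-757 ,- 594, - 126,  -  153/4 , 359/10, 493.92, 894 ] 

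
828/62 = 13 + 11/31 = 13.35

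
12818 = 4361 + 8457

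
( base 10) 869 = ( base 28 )131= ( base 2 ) 1101100101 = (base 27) 155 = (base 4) 31211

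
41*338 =13858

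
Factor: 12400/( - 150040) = -10/121 = - 2^1* 5^1 * 11^( - 2 )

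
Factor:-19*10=-2^1*5^1*19^1 = -190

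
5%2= 1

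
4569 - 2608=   1961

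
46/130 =23/65 = 0.35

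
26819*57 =1528683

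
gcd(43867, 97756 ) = 1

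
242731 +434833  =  677564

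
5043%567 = 507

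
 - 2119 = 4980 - 7099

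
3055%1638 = 1417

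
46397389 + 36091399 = 82488788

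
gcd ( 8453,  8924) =1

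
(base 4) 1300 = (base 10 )112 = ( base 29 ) 3p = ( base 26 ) 48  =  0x70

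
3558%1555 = 448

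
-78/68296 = -39/34148 = - 0.00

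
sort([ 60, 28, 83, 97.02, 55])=[28,  55,  60, 83,97.02] 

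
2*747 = 1494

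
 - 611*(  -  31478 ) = 19233058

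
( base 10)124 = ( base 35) 3J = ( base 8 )174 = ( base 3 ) 11121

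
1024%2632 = 1024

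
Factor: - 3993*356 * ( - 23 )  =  2^2*3^1*11^3*23^1 * 89^1 = 32694684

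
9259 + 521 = 9780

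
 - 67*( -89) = 5963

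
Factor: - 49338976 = - 2^5 * 29^1 * 79^1*673^1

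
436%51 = 28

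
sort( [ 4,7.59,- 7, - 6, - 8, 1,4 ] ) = [-8, - 7 , - 6 , 1,4,4, 7.59]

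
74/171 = 74/171=0.43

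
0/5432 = 0=0.00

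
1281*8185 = 10484985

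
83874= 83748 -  - 126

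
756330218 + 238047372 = 994377590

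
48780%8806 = 4750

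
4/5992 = 1/1498 = 0.00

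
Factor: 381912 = 2^3*  3^1*15913^1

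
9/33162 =3/11054 = 0.00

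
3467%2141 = 1326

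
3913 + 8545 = 12458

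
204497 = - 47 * ( - 4351 ) 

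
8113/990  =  8 + 193/990 = 8.19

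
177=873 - 696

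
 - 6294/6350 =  - 3147/3175= - 0.99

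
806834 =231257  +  575577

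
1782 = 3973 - 2191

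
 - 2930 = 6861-9791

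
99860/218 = 49930/109 = 458.07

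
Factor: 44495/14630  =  809/266 = 2^( - 1)*7^( - 1 )* 19^( - 1)*809^1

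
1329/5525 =1329/5525 = 0.24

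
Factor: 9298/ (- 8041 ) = -2^1*11^( -1)* 17^( - 1 ) * 43^(  -  1)*4649^1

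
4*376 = 1504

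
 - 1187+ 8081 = 6894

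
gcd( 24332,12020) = 4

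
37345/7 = 5335 = 5335.00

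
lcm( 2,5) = 10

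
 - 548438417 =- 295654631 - 252783786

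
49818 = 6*8303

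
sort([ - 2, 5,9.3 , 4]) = [ - 2, 4,5, 9.3 ] 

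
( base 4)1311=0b1110101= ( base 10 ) 117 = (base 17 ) 6f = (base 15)7C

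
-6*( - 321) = 1926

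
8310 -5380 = 2930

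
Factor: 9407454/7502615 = 2^1*3^1*5^( - 1 )*7^1 * 43^1*5209^1*1500523^( - 1)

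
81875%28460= 24955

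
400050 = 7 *57150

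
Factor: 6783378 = 2^1*3^1*7^1*373^1*433^1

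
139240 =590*236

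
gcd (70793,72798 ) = 1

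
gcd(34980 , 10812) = 636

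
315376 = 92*3428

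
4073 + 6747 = 10820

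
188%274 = 188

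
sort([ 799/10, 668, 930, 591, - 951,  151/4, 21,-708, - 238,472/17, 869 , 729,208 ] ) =[ - 951,  -  708,-238, 21 , 472/17, 151/4  ,  799/10, 208,591,668,729, 869 , 930 ]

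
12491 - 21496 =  - 9005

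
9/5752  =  9/5752 = 0.00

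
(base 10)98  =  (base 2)1100010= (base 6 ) 242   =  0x62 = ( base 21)4E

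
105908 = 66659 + 39249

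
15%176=15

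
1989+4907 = 6896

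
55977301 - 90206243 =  - 34228942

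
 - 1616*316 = - 510656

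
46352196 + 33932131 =80284327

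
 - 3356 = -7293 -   -  3937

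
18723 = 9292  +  9431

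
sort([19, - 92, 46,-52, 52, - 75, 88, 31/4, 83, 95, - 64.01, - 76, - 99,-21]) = [ -99, - 92 , - 76, - 75, - 64.01, - 52, - 21 , 31/4, 19  ,  46, 52 , 83, 88 , 95 ] 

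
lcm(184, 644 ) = 1288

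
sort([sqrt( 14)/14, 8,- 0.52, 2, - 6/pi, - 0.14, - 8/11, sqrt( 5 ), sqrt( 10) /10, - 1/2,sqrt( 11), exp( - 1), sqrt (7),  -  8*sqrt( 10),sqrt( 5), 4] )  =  [ - 8*sqrt( 10),-6/pi ,  -  8/11,- 0.52, - 1/2, - 0.14, sqrt( 14 )/14, sqrt(10)/10, exp ( - 1),2, sqrt( 5 ),sqrt(5), sqrt( 7),sqrt( 11), 4,8]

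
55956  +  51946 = 107902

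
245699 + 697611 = 943310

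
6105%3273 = 2832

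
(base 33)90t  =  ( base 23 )id9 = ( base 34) 8h4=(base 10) 9830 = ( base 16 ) 2666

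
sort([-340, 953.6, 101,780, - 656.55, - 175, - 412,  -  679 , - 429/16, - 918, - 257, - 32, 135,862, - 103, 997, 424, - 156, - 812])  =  [ - 918, - 812, - 679, - 656.55, - 412, -340, - 257, - 175, - 156,-103, - 32, - 429/16,101,135,424 , 780, 862, 953.6,997]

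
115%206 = 115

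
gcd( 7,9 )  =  1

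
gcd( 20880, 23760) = 720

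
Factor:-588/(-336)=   7/4  =  2^( - 2 )*7^1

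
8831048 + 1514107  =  10345155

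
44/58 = 22/29=0.76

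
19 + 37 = 56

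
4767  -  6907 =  - 2140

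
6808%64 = 24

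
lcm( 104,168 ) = 2184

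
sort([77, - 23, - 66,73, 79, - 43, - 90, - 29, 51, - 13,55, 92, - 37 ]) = [-90 ,  -  66, - 43, - 37, - 29, - 23, - 13,51,55, 73,77,  79 , 92] 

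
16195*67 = 1085065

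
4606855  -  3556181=1050674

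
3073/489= 3073/489 = 6.28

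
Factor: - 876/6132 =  - 1/7 = - 7^ ( -1 ) 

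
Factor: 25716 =2^2*3^1 * 2143^1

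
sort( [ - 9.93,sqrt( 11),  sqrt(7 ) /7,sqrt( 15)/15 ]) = [-9.93, sqrt(15) /15, sqrt (7)/7,  sqrt( 11)]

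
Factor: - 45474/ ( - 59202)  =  53/69 =3^( - 1) * 23^ ( - 1 ) * 53^1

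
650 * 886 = 575900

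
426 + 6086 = 6512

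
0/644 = 0 = 0.00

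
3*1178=3534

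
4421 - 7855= - 3434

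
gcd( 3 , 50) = 1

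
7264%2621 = 2022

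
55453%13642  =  885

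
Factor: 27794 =2^1 * 13^1*1069^1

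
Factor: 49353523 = 37^1*311^1*4289^1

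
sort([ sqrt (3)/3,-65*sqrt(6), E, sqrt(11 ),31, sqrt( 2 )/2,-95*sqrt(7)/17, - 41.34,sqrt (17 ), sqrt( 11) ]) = [-65 *sqrt( 6), - 41.34, - 95 *sqrt( 7 )/17, sqrt( 3 ) /3, sqrt( 2 )/2, E , sqrt(11 ) , sqrt(11 ), sqrt(17 ), 31 ] 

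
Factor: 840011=37^1*73^1*311^1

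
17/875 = 17/875 = 0.02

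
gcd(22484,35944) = 4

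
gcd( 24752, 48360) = 104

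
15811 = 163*97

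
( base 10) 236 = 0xec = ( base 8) 354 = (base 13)152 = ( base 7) 455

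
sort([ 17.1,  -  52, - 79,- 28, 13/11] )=[ - 79, - 52,-28,13/11, 17.1 ]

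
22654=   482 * 47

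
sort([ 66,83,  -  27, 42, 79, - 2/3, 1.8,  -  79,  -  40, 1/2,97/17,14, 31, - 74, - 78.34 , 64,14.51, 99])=[ - 79,  -  78.34, - 74, - 40,  -  27, - 2/3, 1/2, 1.8,97/17,14, 14.51, 31, 42, 64, 66, 79, 83,  99]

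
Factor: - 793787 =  - 793787^1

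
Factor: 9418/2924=277/86 =2^ ( - 1)*43^( - 1)*277^1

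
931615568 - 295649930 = 635965638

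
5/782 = 5/782 = 0.01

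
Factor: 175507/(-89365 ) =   -  599/305 = -5^( - 1) * 61^( - 1 )*599^1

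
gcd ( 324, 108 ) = 108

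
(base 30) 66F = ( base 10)5595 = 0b1010111011011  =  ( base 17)1262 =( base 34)4SJ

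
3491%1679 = 133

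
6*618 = 3708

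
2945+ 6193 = 9138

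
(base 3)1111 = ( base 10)40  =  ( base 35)15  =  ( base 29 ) 1B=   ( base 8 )50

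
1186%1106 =80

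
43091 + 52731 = 95822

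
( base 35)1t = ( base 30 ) 24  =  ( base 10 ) 64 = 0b1000000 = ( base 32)20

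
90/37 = 90/37 = 2.43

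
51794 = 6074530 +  - 6022736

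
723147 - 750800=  - 27653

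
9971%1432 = 1379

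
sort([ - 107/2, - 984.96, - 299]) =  [ - 984.96 , - 299, - 107/2 ]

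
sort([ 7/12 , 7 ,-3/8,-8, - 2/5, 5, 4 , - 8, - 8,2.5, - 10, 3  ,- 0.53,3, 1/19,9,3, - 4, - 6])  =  [ - 10, -8,-8 , -8, - 6,  -  4, - 0.53 , - 2/5, - 3/8, 1/19 , 7/12  ,  2.5,3,3,3 , 4,5,7 , 9]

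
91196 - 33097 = 58099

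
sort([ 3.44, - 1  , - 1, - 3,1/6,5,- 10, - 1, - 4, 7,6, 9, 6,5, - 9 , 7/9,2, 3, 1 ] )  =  [ - 10 , - 9, -4,-3, - 1, - 1, - 1, 1/6,7/9,1,2,3, 3.44,5, 5, 6,6,7, 9]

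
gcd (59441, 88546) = 1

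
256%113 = 30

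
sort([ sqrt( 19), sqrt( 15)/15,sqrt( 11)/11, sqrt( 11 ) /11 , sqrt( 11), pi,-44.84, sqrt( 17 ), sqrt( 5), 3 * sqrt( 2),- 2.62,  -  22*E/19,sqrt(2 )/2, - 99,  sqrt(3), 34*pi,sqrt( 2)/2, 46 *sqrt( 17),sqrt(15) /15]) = [  -  99 ,  -  44.84, - 22*E/19  ,  -  2.62, sqrt(15)/15, sqrt (15)/15 , sqrt( 11) /11,sqrt ( 11)/11, sqrt( 2) /2, sqrt (2)/2, sqrt( 3), sqrt( 5),pi, sqrt( 11),sqrt( 17),3 * sqrt(2),sqrt( 19), 34 *pi,46*sqrt(17)] 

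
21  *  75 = 1575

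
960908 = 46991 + 913917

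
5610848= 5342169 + 268679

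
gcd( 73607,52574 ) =1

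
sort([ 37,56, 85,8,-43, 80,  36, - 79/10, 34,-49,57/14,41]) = [ - 49, - 43, - 79/10,57/14, 8, 34,36,37,41 , 56 , 80, 85 ]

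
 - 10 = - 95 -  - 85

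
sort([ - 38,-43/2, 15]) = [ - 38,  -  43/2, 15] 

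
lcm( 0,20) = 0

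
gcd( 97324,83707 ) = 1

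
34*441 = 14994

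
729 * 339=247131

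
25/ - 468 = - 1 + 443/468= - 0.05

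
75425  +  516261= 591686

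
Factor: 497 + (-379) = 118= 2^1 * 59^1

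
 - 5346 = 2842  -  8188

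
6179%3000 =179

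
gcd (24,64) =8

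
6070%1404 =454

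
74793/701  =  74793/701 = 106.69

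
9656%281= 102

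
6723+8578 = 15301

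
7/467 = 7/467 = 0.01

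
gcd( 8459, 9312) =1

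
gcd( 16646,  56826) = 574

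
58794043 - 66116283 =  - 7322240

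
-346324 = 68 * ( - 5093) 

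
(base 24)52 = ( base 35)3h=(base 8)172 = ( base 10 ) 122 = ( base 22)5c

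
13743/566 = 24 + 159/566 = 24.28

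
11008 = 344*32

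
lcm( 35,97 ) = 3395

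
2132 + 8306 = 10438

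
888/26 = 444/13 = 34.15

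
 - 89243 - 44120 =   -  133363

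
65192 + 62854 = 128046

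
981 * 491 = 481671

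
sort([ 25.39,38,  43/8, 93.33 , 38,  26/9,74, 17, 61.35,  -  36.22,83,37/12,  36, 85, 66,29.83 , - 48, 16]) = [-48, - 36.22 , 26/9, 37/12,  43/8,16,17, 25.39,29.83 , 36, 38,  38,61.35, 66, 74,83, 85, 93.33]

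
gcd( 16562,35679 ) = 7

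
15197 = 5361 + 9836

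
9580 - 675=8905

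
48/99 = 16/33= 0.48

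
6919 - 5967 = 952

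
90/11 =8 + 2/11 = 8.18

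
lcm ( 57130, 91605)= 5313090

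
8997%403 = 131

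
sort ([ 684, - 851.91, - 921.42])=[ - 921.42,- 851.91,  684]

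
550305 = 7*78615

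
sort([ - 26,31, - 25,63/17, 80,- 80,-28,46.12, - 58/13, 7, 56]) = [ - 80, - 28, -26, - 25 , - 58/13,63/17,7,  31,46.12,56,80]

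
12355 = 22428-10073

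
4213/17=247+14/17 =247.82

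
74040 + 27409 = 101449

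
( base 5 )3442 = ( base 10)497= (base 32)fh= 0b111110001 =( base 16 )1f1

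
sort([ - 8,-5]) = [- 8, - 5]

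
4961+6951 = 11912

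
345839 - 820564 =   -  474725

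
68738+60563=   129301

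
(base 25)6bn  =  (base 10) 4048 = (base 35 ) 3an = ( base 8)7720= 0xFD0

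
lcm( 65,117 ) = 585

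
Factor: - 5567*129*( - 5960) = 4280132280 = 2^3*3^1*5^1*19^1*43^1*149^1 * 293^1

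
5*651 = 3255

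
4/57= 4/57= 0.07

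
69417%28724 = 11969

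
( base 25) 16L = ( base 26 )14G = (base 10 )796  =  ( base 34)ne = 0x31C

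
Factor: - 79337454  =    -  2^1*3^1*7^1*61^1*173^1*179^1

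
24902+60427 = 85329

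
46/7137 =46/7137 = 0.01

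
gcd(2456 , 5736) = 8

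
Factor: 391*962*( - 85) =-2^1*5^1*13^1*17^2*23^1*37^1 = - 31972070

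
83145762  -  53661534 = 29484228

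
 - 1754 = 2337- 4091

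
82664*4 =330656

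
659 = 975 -316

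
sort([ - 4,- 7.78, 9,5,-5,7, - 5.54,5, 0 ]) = [ -7.78, -5.54, - 5,-4, 0,5,5,7 , 9] 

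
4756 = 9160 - 4404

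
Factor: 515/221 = 5^1*13^( - 1 )*17^( - 1 )*103^1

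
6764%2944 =876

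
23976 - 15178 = 8798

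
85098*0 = 0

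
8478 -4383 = 4095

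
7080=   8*885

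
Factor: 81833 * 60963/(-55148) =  - 4988785179/55148 = - 2^( - 2 )*3^1*7^1*17^ ( - 1)*19^1*59^1*73^1*811^( - 1 )*2903^1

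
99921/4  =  99921/4 =24980.25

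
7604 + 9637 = 17241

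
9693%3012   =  657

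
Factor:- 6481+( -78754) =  - 85235= - 5^1*17047^1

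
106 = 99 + 7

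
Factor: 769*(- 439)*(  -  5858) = 1977608078 = 2^1*29^1*101^1*439^1*769^1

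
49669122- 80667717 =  - 30998595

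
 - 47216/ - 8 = 5902 + 0/1 = 5902.00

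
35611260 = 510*69826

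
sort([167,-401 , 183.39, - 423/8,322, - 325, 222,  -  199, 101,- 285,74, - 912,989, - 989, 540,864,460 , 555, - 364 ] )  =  [- 989, - 912, -401 , - 364, -325, -285, - 199, -423/8,  74,101, 167, 183.39, 222, 322,460, 540,555,864, 989]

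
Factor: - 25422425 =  - 5^2*7^2 * 20753^1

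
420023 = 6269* 67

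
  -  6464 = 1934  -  8398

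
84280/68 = 21070/17  =  1239.41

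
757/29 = 26 + 3/29= 26.10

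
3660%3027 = 633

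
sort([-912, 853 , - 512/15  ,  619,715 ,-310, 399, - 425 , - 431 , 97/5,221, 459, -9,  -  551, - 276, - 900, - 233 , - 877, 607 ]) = [ - 912 , - 900, - 877, - 551,-431 , - 425,  -  310,  -  276,  -  233, - 512/15, - 9 , 97/5, 221,399,459,607, 619 , 715, 853]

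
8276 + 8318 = 16594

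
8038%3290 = 1458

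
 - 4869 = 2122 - 6991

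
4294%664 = 310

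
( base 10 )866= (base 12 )602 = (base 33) q8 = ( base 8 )1542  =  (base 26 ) 178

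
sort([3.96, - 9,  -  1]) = [ - 9, - 1  ,  3.96]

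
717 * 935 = 670395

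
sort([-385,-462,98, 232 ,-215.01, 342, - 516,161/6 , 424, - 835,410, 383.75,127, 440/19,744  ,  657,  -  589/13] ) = [- 835, - 516, - 462,-385,-215.01, - 589/13, 440/19, 161/6, 98,  127, 232, 342, 383.75 , 410, 424, 657,  744 ]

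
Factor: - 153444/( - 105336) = 673/462 = 2^(-1 )*3^( - 1)*7^ ( - 1 )*11^ (  -  1)*673^1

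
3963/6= 660 + 1/2  =  660.50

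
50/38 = 25/19 = 1.32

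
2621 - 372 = 2249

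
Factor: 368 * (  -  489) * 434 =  - 78099168 =- 2^5*3^1*7^1 * 23^1*31^1 *163^1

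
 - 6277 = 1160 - 7437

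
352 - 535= -183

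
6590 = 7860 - 1270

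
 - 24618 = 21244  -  45862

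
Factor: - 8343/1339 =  - 3^4*13^( - 1) = - 81/13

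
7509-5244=2265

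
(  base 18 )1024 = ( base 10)5872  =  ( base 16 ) 16f0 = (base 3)22001111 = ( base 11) 4459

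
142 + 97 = 239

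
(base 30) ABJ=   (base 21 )1044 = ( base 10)9349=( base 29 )B3B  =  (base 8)22205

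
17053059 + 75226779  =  92279838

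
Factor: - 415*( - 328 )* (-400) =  - 54448000 = - 2^7 * 5^3 * 41^1 * 83^1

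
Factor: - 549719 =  - 549719^1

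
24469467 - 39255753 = - 14786286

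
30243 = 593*51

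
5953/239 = 24 + 217/239 = 24.91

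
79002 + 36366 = 115368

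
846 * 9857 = 8339022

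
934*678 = 633252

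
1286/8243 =1286/8243= 0.16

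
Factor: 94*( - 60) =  - 5640 = -2^3*  3^1*5^1*47^1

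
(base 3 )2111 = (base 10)67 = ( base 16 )43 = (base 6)151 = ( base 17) 3g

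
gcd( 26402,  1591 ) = 43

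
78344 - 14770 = 63574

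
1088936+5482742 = 6571678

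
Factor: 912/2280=2^1*5^(-1) = 2/5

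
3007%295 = 57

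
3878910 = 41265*94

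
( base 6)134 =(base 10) 58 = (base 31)1R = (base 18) 34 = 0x3A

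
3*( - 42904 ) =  - 128712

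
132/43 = 3 + 3/43 = 3.07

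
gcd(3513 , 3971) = 1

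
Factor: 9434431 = 19^1*496549^1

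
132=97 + 35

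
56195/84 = 56195/84 = 668.99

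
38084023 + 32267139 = 70351162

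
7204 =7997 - 793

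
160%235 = 160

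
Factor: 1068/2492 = 3^1*7^(  -  1 ) = 3/7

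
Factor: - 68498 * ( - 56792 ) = 2^4*29^1*31^1*229^1*  1181^1 = 3890138416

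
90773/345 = 90773/345= 263.11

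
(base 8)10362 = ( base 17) f03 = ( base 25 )6nd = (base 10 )4338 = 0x10F2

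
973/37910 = 973/37910 = 0.03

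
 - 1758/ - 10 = 879/5= 175.80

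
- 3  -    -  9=6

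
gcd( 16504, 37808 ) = 8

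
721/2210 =721/2210 = 0.33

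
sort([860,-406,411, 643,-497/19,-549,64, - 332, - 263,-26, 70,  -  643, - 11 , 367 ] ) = [ - 643,-549, - 406,-332, - 263, - 497/19,- 26,-11, 64,70,367,411,643,860] 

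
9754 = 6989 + 2765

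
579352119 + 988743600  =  1568095719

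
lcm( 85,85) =85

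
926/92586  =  463/46293= 0.01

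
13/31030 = 13/31030 = 0.00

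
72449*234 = 16953066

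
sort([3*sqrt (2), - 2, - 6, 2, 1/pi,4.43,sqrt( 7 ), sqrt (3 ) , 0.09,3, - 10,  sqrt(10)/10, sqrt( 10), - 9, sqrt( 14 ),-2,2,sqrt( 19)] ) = [ - 10, -9, - 6, - 2,-2,  0.09 , sqrt( 10 ) /10,1/pi,sqrt( 3 ),2, 2,sqrt(7),3,sqrt( 10 ),sqrt( 14 ),3*sqrt( 2),sqrt( 19),4.43 ]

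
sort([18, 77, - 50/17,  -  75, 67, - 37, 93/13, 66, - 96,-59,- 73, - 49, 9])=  [ - 96,- 75,-73,- 59, - 49, - 37, - 50/17, 93/13, 9,18, 66, 67, 77]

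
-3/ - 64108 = 3/64108=0.00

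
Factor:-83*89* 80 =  - 2^4*5^1*83^1*89^1 =- 590960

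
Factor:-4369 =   -  17^1*257^1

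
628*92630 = 58171640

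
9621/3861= 1069/429= 2.49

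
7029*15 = 105435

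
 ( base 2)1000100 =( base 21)35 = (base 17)40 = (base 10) 68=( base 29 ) 2A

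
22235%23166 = 22235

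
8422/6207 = 8422/6207 = 1.36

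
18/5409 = 2/601 = 0.00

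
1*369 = 369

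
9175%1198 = 789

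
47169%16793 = 13583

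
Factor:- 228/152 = - 2^( - 1 )*3^1 = - 3/2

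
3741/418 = 3741/418 = 8.95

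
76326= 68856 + 7470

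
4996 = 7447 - 2451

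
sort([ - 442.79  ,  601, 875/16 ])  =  [  -  442.79,875/16, 601 ]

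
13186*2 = 26372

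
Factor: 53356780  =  2^2 * 5^1*23^1*193^1* 601^1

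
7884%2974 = 1936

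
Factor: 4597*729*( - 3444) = -2^2*3^7* 7^1*41^1*4597^1 = -11541577572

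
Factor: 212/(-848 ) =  - 1/4 = -2^(-2) 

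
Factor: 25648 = 2^4*7^1*229^1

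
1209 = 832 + 377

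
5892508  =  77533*76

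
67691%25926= 15839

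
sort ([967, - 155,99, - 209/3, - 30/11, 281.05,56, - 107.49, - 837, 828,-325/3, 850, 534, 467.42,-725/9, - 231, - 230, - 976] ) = [ - 976,-837, - 231, - 230,  -  155, - 325/3,-107.49,-725/9, - 209/3, - 30/11,56, 99, 281.05, 467.42, 534,  828,  850,967]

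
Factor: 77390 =2^1*5^1*71^1*109^1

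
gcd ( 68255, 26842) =1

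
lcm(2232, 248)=2232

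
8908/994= 4454/497 = 8.96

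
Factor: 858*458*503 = 197660892=2^2*3^1*11^1 * 13^1*229^1*503^1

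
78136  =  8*9767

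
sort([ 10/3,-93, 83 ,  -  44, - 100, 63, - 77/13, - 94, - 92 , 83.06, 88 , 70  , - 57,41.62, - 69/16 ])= [ - 100, - 94, - 93, - 92, - 57,  -  44, - 77/13, - 69/16, 10/3, 41.62,63, 70,83, 83.06, 88]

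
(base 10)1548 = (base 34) 1bi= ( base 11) 1188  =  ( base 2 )11000001100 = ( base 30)1li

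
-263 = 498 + - 761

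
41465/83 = 41465/83 = 499.58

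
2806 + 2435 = 5241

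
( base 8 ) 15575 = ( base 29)8aj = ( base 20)HBH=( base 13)3284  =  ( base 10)7037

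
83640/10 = 8364 = 8364.00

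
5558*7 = 38906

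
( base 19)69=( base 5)443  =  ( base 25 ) 4N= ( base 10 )123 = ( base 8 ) 173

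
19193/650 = 29 + 343/650 = 29.53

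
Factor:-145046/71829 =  - 2^1*3^( - 2)* 11^1*19^1 * 23^( - 1) = -418/207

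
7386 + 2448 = 9834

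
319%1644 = 319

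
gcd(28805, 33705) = 35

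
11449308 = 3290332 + 8158976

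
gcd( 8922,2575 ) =1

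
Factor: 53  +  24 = 77=7^1*11^1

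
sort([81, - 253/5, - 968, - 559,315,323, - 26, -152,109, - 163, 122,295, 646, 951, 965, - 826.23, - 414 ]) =[ - 968, - 826.23, -559, - 414, - 163,- 152, - 253/5 , - 26, 81,109, 122, 295, 315,323, 646, 951,965 ]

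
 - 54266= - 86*631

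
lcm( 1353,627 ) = 25707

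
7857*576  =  4525632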